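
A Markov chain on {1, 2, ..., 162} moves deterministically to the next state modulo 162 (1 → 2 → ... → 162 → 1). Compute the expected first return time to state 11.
E[T_11 | X_0 = 11] = 162

The chain cycles deterministically, so starting at state 11 it returns in exactly 162 steps. Equivalently, the stationary distribution is uniform π_j = 1/162 for every state j, so by Kac's formula E[T_11] = 1/π_11 = 162.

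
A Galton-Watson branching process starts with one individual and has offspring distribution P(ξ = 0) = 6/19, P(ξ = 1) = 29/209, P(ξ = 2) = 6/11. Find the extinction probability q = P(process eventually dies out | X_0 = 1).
q = 11/19

The pgf is f(s) = 6/19 + 29/209·s + 6/11·s². The extinction probability q is the smallest fixed point of f in [0, 1]. Setting s = f(s):
  6/11·s² + (29/209 − 1)·s + 6/19 = 0
  6/11·s² − (6/19 + 6/11)·s + 6/19 = 0
which factors as (s − 1)·(6/11·s − 6/19) = 0, giving roots s = 1 and s = (6/19)/(6/11) = 11/19.
Mean offspring μ = 29/209 + 2·6/11 = 257/209 > 1 (supercritical), so q < 1. The extinction probability is the smaller root: q = (6/19)/(6/11) = 11/19.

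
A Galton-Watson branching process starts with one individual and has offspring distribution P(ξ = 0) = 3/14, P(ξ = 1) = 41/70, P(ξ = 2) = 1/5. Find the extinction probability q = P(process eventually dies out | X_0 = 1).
q = 1

Mean offspring μ = 0·3/14 + 1·41/70 + 2·1/5 = 69/70 ≤ 1. For μ ≤ 1 with offspring not concentrated at 1, the Galton-Watson process goes extinct almost surely, so q = 1.
(Algebraic check: The pgf is f(s) = 3/14 + 41/70·s + 1/5·s². The extinction probability q is the smallest fixed point of f in [0, 1]. Setting s = f(s):
  1/5·s² + (41/70 − 1)·s + 3/14 = 0
  1/5·s² − (3/14 + 1/5)·s + 3/14 = 0
which factors as (s − 1)·(1/5·s − 3/14) = 0, giving roots s = 1 and s = (3/14)/(1/5) = 15/14. Since 15/14 ≥ 1, the smallest root in [0, 1] is s = 1.)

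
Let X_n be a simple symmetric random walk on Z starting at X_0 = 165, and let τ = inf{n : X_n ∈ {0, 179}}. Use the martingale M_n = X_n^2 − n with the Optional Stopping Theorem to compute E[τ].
E[τ] = 2310

M_n = X_n^2 − n is a martingale (since E[X_{n+1}^2 | F_n] = X_n^2 + 1). By OST (τ has finite mean in a bounded region), E[M_τ] = E[M_0] = X_0^2 − 0 = 165^2 = 27225. Also E[M_τ] = E[X_τ^2] − E[τ]. The walk exits at 0 or 179, with P(hit 179 first) = 165/179, so E[X_τ^2] = 179^2 · 165/179 + 0 = 29535. Thus E[τ] = E[X_τ^2] − E[M_τ] = 29535 − 27225 = 2310 = 165(179 − 165) = 2310.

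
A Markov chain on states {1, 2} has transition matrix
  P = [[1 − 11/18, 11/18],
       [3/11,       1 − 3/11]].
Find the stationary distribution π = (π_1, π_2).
π_1 = 54/175, π_2 = 121/175

Solve πP = π with π_1 + π_2 = 1. From πP = π: π_1 · (1 − 11/18) + π_2 · 3/11 = π_1 ⇒ π_2 · 3/11 = π_1 · 11/18 ⇒ π_2/π_1 = (11/18)/(3/11) = 121/54. Together with π_1 + π_2 = 1:
  π_1 = (3/11)/(11/18 + 3/11) = (3/11)/(175/198) = 54/175,
  π_2 = (11/18)/(11/18 + 3/11) = (11/18)/(175/198) = 121/175.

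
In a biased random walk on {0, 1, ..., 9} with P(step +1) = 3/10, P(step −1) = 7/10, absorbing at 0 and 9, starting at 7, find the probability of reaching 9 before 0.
P(hit 9 before 0) = (1 − (7/3)^7) / (1 − (7/3)^9) = 1848051/10083481

Let u_k denote P(reach 9 before 0 | start at k). Boundary: u_0 = 0, u_9 = 1. Recurrence: u_k = 3/10·u_{k+1} + 7/10·u_{k-1} for 1 ≤ k ≤ 8. Try u_k = A + B·r^k with r = q/p = (7/10)/(3/10) = 7/3. Substitution satisfies the recurrence; boundary conditions give:
  u_k = (1 − r^k) / (1 − r^N) = (1 − (7/3)^7) / (1 − (7/3)^9) = 1848051/10083481.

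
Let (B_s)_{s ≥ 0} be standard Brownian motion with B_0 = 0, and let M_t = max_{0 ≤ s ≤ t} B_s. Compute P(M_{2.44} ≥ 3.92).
P(M_{2.44} ≥ 3.92) = 2·P(B_{2.44} ≥ 3.92) = 2(1 − Φ(3.92/√2.44)) ≈ 0.0121

By the reflection principle for Brownian motion, P(M_t ≥ a) = 2 · P(B_t ≥ a) for a ≥ 0. Since B_t ~ N(0, t), P(B_t ≥ 3.92) = 1 − Φ(3.92/√t) = 1 − Φ(3.92/√2.44) = 1 − Φ(2.5095). So
  P(M_{2.44} ≥ 3.92) = 2(1 − Φ(2.5095)) ≈ 0.0121.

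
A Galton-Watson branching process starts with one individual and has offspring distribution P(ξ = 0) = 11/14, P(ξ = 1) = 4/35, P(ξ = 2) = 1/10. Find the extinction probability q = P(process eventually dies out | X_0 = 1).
q = 1

Mean offspring μ = 0·11/14 + 1·4/35 + 2·1/10 = 11/35 ≤ 1. For μ ≤ 1 with offspring not concentrated at 1, the Galton-Watson process goes extinct almost surely, so q = 1.
(Algebraic check: The pgf is f(s) = 11/14 + 4/35·s + 1/10·s². The extinction probability q is the smallest fixed point of f in [0, 1]. Setting s = f(s):
  1/10·s² + (4/35 − 1)·s + 11/14 = 0
  1/10·s² − (11/14 + 1/10)·s + 11/14 = 0
which factors as (s − 1)·(1/10·s − 11/14) = 0, giving roots s = 1 and s = (11/14)/(1/10) = 55/7. Since 55/7 ≥ 1, the smallest root in [0, 1] is s = 1.)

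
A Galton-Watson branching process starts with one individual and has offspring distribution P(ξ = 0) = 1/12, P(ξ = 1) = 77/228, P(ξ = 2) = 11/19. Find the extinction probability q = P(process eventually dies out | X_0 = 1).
q = 19/132

The pgf is f(s) = 1/12 + 77/228·s + 11/19·s². The extinction probability q is the smallest fixed point of f in [0, 1]. Setting s = f(s):
  11/19·s² + (77/228 − 1)·s + 1/12 = 0
  11/19·s² − (1/12 + 11/19)·s + 1/12 = 0
which factors as (s − 1)·(11/19·s − 1/12) = 0, giving roots s = 1 and s = (1/12)/(11/19) = 19/132.
Mean offspring μ = 77/228 + 2·11/19 = 341/228 > 1 (supercritical), so q < 1. The extinction probability is the smaller root: q = (1/12)/(11/19) = 19/132.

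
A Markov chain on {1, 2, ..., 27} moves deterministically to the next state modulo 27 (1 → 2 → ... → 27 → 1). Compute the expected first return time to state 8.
E[T_8 | X_0 = 8] = 27

The chain cycles deterministically, so starting at state 8 it returns in exactly 27 steps. Equivalently, the stationary distribution is uniform π_j = 1/27 for every state j, so by Kac's formula E[T_8] = 1/π_8 = 27.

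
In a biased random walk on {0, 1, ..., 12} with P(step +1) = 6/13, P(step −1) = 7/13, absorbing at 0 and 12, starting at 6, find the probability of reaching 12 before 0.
P(hit 12 before 0) = (1 − (7/6)^6) / (1 − (7/6)^12) = 46656/164305

Let u_k denote P(reach 12 before 0 | start at k). Boundary: u_0 = 0, u_12 = 1. Recurrence: u_k = 6/13·u_{k+1} + 7/13·u_{k-1} for 1 ≤ k ≤ 11. Try u_k = A + B·r^k with r = q/p = (7/13)/(6/13) = 7/6. Substitution satisfies the recurrence; boundary conditions give:
  u_k = (1 − r^k) / (1 − r^N) = (1 − (7/6)^6) / (1 − (7/6)^12) = 46656/164305.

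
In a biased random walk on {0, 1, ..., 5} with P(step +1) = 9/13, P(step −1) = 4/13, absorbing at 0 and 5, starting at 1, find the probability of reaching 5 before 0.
P(hit 5 before 0) = (1 − (4/9)^1) / (1 − (4/9)^5) = 6561/11605

Let u_k denote P(reach 5 before 0 | start at k). Boundary: u_0 = 0, u_5 = 1. Recurrence: u_k = 9/13·u_{k+1} + 4/13·u_{k-1} for 1 ≤ k ≤ 4. Try u_k = A + B·r^k with r = q/p = (4/13)/(9/13) = 4/9. Substitution satisfies the recurrence; boundary conditions give:
  u_k = (1 − r^k) / (1 − r^N) = (1 − (4/9)^1) / (1 − (4/9)^5) = 6561/11605.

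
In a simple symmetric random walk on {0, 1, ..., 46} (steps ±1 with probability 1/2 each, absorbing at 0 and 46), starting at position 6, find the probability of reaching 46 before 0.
P(hit 46 before 0) = 6/46 = 3/23

Let u_k = P(hit 46 before 0 | start at k). Then u_0 = 0, u_46 = 1, and u_k = u_{k-1}/2 + u_{k+1}/2 for 1 ≤ k ≤ 45. This harmonic recurrence is solved by u_k = k/46, giving u_6 = 6/46 = 3/23.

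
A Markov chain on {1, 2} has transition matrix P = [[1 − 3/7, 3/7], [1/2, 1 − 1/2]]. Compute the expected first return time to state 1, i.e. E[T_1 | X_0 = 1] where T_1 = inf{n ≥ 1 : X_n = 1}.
E[T_1 | X_0 = 1] = 1/π_1 = 13/7

For an irreducible recurrent Markov chain with stationary distribution π, E[T_i | X_0 = i] = 1/π_i (Kac's formula). Here π_1 = (1/2)/(3/7 + 1/2) = (1/2)/(13/14) = 7/13, so E[T_1 | X_0 = 1] = 1/π_1 = (3/7 + 1/2)/(1/2) = (13/14)/(1/2) = 13/7.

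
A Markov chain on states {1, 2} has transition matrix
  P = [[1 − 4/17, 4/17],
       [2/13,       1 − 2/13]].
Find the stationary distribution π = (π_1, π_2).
π_1 = 17/43, π_2 = 26/43

Solve πP = π with π_1 + π_2 = 1. From πP = π: π_1 · (1 − 4/17) + π_2 · 2/13 = π_1 ⇒ π_2 · 2/13 = π_1 · 4/17 ⇒ π_2/π_1 = (4/17)/(2/13) = 26/17. Together with π_1 + π_2 = 1:
  π_1 = (2/13)/(4/17 + 2/13) = (2/13)/(86/221) = 17/43,
  π_2 = (4/17)/(4/17 + 2/13) = (4/17)/(86/221) = 26/43.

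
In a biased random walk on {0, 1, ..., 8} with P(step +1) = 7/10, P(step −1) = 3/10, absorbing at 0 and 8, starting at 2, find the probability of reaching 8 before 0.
P(hit 8 before 0) = (1 − (3/7)^2) / (1 − (3/7)^8) = 117649/143956

Let u_k denote P(reach 8 before 0 | start at k). Boundary: u_0 = 0, u_8 = 1. Recurrence: u_k = 7/10·u_{k+1} + 3/10·u_{k-1} for 1 ≤ k ≤ 7. Try u_k = A + B·r^k with r = q/p = (3/10)/(7/10) = 3/7. Substitution satisfies the recurrence; boundary conditions give:
  u_k = (1 − r^k) / (1 − r^N) = (1 − (3/7)^2) / (1 − (3/7)^8) = 117649/143956.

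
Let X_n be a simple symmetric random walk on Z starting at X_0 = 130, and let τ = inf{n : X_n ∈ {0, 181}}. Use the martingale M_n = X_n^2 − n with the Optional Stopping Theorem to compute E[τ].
E[τ] = 6630

M_n = X_n^2 − n is a martingale (since E[X_{n+1}^2 | F_n] = X_n^2 + 1). By OST (τ has finite mean in a bounded region), E[M_τ] = E[M_0] = X_0^2 − 0 = 130^2 = 16900. Also E[M_τ] = E[X_τ^2] − E[τ]. The walk exits at 0 or 181, with P(hit 181 first) = 130/181, so E[X_τ^2] = 181^2 · 130/181 + 0 = 23530. Thus E[τ] = E[X_τ^2] − E[M_τ] = 23530 − 16900 = 6630 = 130(181 − 130) = 6630.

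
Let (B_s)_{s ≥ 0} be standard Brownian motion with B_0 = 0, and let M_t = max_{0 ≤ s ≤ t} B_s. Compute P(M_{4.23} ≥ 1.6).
P(M_{4.23} ≥ 1.6) = 2·P(B_{4.23} ≥ 1.6) = 2(1 − Φ(1.6/√4.23)) ≈ 0.4366

By the reflection principle for Brownian motion, P(M_t ≥ a) = 2 · P(B_t ≥ a) for a ≥ 0. Since B_t ~ N(0, t), P(B_t ≥ 1.6) = 1 − Φ(1.6/√t) = 1 − Φ(1.6/√4.23) = 1 − Φ(0.7779). So
  P(M_{4.23} ≥ 1.6) = 2(1 − Φ(0.7779)) ≈ 0.4366.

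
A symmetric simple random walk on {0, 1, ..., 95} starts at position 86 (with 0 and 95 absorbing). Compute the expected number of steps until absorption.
E[τ | X_0 = 86] = 774

Let v_k = E[τ | X_0 = k]. Boundary: v_0 = v_95 = 0. Recurrence: v_k = 1 + (v_{k-1} + v_{k+1})/2 for 1 ≤ k ≤ 94. The particular solution to v_k − (v_{k-1} + v_{k+1})/2 = 1 is v_k = −k^2. Adding homogeneous solution A + B k and matching boundaries gives v_k = k (95 − k). Substituting k = 86: v_86 = 86 · 9 = 774.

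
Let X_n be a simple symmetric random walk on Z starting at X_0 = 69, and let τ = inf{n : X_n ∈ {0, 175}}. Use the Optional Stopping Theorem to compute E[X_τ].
E[X_τ] = 69

X_n is a martingale and τ is a bounded-mean stopping time (indeed τ is finite a.s. with bounded expectation since the walk is in a bounded region). By the OST, E[X_τ] = E[X_0] = 69. Equivalently: E[X_τ] = 175 · P(hit 175 first) + 0 · P(hit 0 first) = 175 · (69/175) = 69.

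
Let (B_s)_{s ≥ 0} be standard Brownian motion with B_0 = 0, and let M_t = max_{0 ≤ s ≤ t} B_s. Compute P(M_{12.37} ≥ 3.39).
P(M_{12.37} ≥ 3.39) = 2·P(B_{12.37} ≥ 3.39) = 2(1 − Φ(3.39/√12.37)) ≈ 0.3351

By the reflection principle for Brownian motion, P(M_t ≥ a) = 2 · P(B_t ≥ a) for a ≥ 0. Since B_t ~ N(0, t), P(B_t ≥ 3.39) = 1 − Φ(3.39/√t) = 1 − Φ(3.39/√12.37) = 1 − Φ(0.9639). So
  P(M_{12.37} ≥ 3.39) = 2(1 − Φ(0.9639)) ≈ 0.3351.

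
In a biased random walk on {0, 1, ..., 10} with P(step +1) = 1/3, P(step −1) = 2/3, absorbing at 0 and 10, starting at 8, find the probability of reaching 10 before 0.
P(hit 10 before 0) = (1 − (2)^8) / (1 − (2)^10) = 85/341

Let u_k denote P(reach 10 before 0 | start at k). Boundary: u_0 = 0, u_10 = 1. Recurrence: u_k = 1/3·u_{k+1} + 2/3·u_{k-1} for 1 ≤ k ≤ 9. Try u_k = A + B·r^k with r = q/p = (2/3)/(1/3) = 2. Substitution satisfies the recurrence; boundary conditions give:
  u_k = (1 − r^k) / (1 − r^N) = (1 − (2)^8) / (1 − (2)^10) = 85/341.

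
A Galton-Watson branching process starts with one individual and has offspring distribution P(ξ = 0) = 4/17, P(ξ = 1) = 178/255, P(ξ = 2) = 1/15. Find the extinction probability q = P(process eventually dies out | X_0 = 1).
q = 1

Mean offspring μ = 0·4/17 + 1·178/255 + 2·1/15 = 212/255 ≤ 1. For μ ≤ 1 with offspring not concentrated at 1, the Galton-Watson process goes extinct almost surely, so q = 1.
(Algebraic check: The pgf is f(s) = 4/17 + 178/255·s + 1/15·s². The extinction probability q is the smallest fixed point of f in [0, 1]. Setting s = f(s):
  1/15·s² + (178/255 − 1)·s + 4/17 = 0
  1/15·s² − (4/17 + 1/15)·s + 4/17 = 0
which factors as (s − 1)·(1/15·s − 4/17) = 0, giving roots s = 1 and s = (4/17)/(1/15) = 60/17. Since 60/17 ≥ 1, the smallest root in [0, 1] is s = 1.)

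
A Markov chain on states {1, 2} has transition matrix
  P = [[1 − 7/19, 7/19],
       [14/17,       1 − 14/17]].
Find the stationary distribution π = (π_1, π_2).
π_1 = 38/55, π_2 = 17/55

Solve πP = π with π_1 + π_2 = 1. From πP = π: π_1 · (1 − 7/19) + π_2 · 14/17 = π_1 ⇒ π_2 · 14/17 = π_1 · 7/19 ⇒ π_2/π_1 = (7/19)/(14/17) = 17/38. Together with π_1 + π_2 = 1:
  π_1 = (14/17)/(7/19 + 14/17) = (14/17)/(385/323) = 38/55,
  π_2 = (7/19)/(7/19 + 14/17) = (7/19)/(385/323) = 17/55.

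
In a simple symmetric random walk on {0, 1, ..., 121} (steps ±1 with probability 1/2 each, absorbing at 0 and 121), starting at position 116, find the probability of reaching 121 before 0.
P(hit 121 before 0) = 116/121

Let u_k = P(hit 121 before 0 | start at k). Then u_0 = 0, u_121 = 1, and u_k = u_{k-1}/2 + u_{k+1}/2 for 1 ≤ k ≤ 120. This harmonic recurrence is solved by u_k = k/121, giving u_116 = 116/121.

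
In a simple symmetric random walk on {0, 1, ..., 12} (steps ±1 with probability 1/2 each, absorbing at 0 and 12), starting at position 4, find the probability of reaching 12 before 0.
P(hit 12 before 0) = 4/12 = 1/3

Let u_k = P(hit 12 before 0 | start at k). Then u_0 = 0, u_12 = 1, and u_k = u_{k-1}/2 + u_{k+1}/2 for 1 ≤ k ≤ 11. This harmonic recurrence is solved by u_k = k/12, giving u_4 = 4/12 = 1/3.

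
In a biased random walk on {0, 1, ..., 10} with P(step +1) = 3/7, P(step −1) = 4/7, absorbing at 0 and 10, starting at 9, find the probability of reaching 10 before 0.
P(hit 10 before 0) = (1 − (4/3)^9) / (1 − (4/3)^10) = 727383/989527

Let u_k denote P(reach 10 before 0 | start at k). Boundary: u_0 = 0, u_10 = 1. Recurrence: u_k = 3/7·u_{k+1} + 4/7·u_{k-1} for 1 ≤ k ≤ 9. Try u_k = A + B·r^k with r = q/p = (4/7)/(3/7) = 4/3. Substitution satisfies the recurrence; boundary conditions give:
  u_k = (1 − r^k) / (1 − r^N) = (1 − (4/3)^9) / (1 − (4/3)^10) = 727383/989527.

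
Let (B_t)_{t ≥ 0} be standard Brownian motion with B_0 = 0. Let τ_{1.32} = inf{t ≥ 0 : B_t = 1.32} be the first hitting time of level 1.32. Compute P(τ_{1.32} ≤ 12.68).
P(τ_{1.32} ≤ 12.68) = 2(1 − Φ(1.32/√12.68)) = 2(1 − Φ(0.3707)) ≈ 0.7109

By the reflection principle for standard BM, P(τ_b ≤ t) = 2 · P(B_t ≥ b). Since B_t ~ N(0, t), P(B_t ≥ 1.32) = 1 − Φ(1.32/√t) = 1 − Φ(1.32/√12.68) = 1 − Φ(0.3707) ≈ 0.35543. Doubling: P(τ_{1.32} ≤ 12.68) ≈ 2 · 0.35543 = 0.71086 ≈ 0.7109.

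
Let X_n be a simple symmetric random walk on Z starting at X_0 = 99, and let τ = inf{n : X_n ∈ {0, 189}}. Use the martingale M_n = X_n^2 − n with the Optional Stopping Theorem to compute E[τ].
E[τ] = 8910

M_n = X_n^2 − n is a martingale (since E[X_{n+1}^2 | F_n] = X_n^2 + 1). By OST (τ has finite mean in a bounded region), E[M_τ] = E[M_0] = X_0^2 − 0 = 99^2 = 9801. Also E[M_τ] = E[X_τ^2] − E[τ]. The walk exits at 0 or 189, with P(hit 189 first) = 99/189, so E[X_τ^2] = 189^2 · 99/189 + 0 = 18711. Thus E[τ] = E[X_τ^2] − E[M_τ] = 18711 − 9801 = 8910 = 99(189 − 99) = 8910.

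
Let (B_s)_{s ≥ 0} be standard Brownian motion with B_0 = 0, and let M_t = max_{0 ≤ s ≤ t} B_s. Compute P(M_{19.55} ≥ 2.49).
P(M_{19.55} ≥ 2.49) = 2·P(B_{19.55} ≥ 2.49) = 2(1 − Φ(2.49/√19.55)) ≈ 0.5733

By the reflection principle for Brownian motion, P(M_t ≥ a) = 2 · P(B_t ≥ a) for a ≥ 0. Since B_t ~ N(0, t), P(B_t ≥ 2.49) = 1 − Φ(2.49/√t) = 1 − Φ(2.49/√19.55) = 1 − Φ(0.5632). So
  P(M_{19.55} ≥ 2.49) = 2(1 − Φ(0.5632)) ≈ 0.5733.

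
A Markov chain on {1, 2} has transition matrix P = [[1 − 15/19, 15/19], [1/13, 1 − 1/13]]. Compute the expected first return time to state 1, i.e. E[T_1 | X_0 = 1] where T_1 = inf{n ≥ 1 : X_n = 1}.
E[T_1 | X_0 = 1] = 1/π_1 = 214/19

For an irreducible recurrent Markov chain with stationary distribution π, E[T_i | X_0 = i] = 1/π_i (Kac's formula). Here π_1 = (1/13)/(15/19 + 1/13) = (1/13)/(214/247) = 19/214, so E[T_1 | X_0 = 1] = 1/π_1 = (15/19 + 1/13)/(1/13) = (214/247)/(1/13) = 214/19.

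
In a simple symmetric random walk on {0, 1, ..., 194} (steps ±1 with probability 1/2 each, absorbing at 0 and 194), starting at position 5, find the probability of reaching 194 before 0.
P(hit 194 before 0) = 5/194

Let u_k = P(hit 194 before 0 | start at k). Then u_0 = 0, u_194 = 1, and u_k = u_{k-1}/2 + u_{k+1}/2 for 1 ≤ k ≤ 193. This harmonic recurrence is solved by u_k = k/194, giving u_5 = 5/194.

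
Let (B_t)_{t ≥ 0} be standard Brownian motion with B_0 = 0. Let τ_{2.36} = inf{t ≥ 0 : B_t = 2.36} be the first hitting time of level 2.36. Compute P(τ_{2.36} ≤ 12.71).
P(τ_{2.36} ≤ 12.71) = 2(1 − Φ(2.36/√12.71)) = 2(1 − Φ(0.6620)) ≈ 0.5080

By the reflection principle for standard BM, P(τ_b ≤ t) = 2 · P(B_t ≥ b). Since B_t ~ N(0, t), P(B_t ≥ 2.36) = 1 − Φ(2.36/√t) = 1 − Φ(2.36/√12.71) = 1 − Φ(0.6620) ≈ 0.25399. Doubling: P(τ_{2.36} ≤ 12.71) ≈ 2 · 0.25399 = 0.50798 ≈ 0.5080.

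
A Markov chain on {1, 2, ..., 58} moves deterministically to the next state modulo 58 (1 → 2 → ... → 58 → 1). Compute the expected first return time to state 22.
E[T_22 | X_0 = 22] = 58

The chain cycles deterministically, so starting at state 22 it returns in exactly 58 steps. Equivalently, the stationary distribution is uniform π_j = 1/58 for every state j, so by Kac's formula E[T_22] = 1/π_22 = 58.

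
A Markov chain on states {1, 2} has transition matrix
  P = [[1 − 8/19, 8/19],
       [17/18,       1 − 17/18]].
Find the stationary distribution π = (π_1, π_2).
π_1 = 323/467, π_2 = 144/467

Solve πP = π with π_1 + π_2 = 1. From πP = π: π_1 · (1 − 8/19) + π_2 · 17/18 = π_1 ⇒ π_2 · 17/18 = π_1 · 8/19 ⇒ π_2/π_1 = (8/19)/(17/18) = 144/323. Together with π_1 + π_2 = 1:
  π_1 = (17/18)/(8/19 + 17/18) = (17/18)/(467/342) = 323/467,
  π_2 = (8/19)/(8/19 + 17/18) = (8/19)/(467/342) = 144/467.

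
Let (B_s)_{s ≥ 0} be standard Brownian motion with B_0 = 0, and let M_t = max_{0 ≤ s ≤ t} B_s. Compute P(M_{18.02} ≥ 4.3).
P(M_{18.02} ≥ 4.3) = 2·P(B_{18.02} ≥ 4.3) = 2(1 − Φ(4.3/√18.02)) ≈ 0.3111

By the reflection principle for Brownian motion, P(M_t ≥ a) = 2 · P(B_t ≥ a) for a ≥ 0. Since B_t ~ N(0, t), P(B_t ≥ 4.3) = 1 − Φ(4.3/√t) = 1 − Φ(4.3/√18.02) = 1 − Φ(1.0130). So
  P(M_{18.02} ≥ 4.3) = 2(1 − Φ(1.0130)) ≈ 0.3111.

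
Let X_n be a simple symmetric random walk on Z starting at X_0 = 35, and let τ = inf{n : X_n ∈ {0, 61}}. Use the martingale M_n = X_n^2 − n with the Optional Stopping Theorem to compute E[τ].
E[τ] = 910

M_n = X_n^2 − n is a martingale (since E[X_{n+1}^2 | F_n] = X_n^2 + 1). By OST (τ has finite mean in a bounded region), E[M_τ] = E[M_0] = X_0^2 − 0 = 35^2 = 1225. Also E[M_τ] = E[X_τ^2] − E[τ]. The walk exits at 0 or 61, with P(hit 61 first) = 35/61, so E[X_τ^2] = 61^2 · 35/61 + 0 = 2135. Thus E[τ] = E[X_τ^2] − E[M_τ] = 2135 − 1225 = 910 = 35(61 − 35) = 910.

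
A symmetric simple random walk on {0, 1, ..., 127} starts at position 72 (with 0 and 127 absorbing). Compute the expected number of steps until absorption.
E[τ | X_0 = 72] = 3960

Let v_k = E[τ | X_0 = k]. Boundary: v_0 = v_127 = 0. Recurrence: v_k = 1 + (v_{k-1} + v_{k+1})/2 for 1 ≤ k ≤ 126. The particular solution to v_k − (v_{k-1} + v_{k+1})/2 = 1 is v_k = −k^2. Adding homogeneous solution A + B k and matching boundaries gives v_k = k (127 − k). Substituting k = 72: v_72 = 72 · 55 = 3960.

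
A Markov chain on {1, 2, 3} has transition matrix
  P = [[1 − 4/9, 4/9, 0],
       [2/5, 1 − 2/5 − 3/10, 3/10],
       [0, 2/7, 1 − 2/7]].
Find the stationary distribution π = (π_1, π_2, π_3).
π = (18/59, 20/59, 21/59)

This is a birth-death chain on three states, which satisfies detailed balance: π_1 · P_{12} = π_2 · P_{21} and π_2 · P_{23} = π_3 · P_{32}.
From π_1 · 4/9 = π_2 · 2/5: π_2/π_1 = (4/9)/(2/5) = 10/9.
From π_2 · 3/10 = π_3 · 2/7: π_3/π_2 = (3/10)/(2/7) = 21/20.
Take π_1 proportional to 1; then unnormalized π = (1, 10/9, 7/6). Normalize by dividing by the sum 59/18:
  π = (18/59, 20/59, 21/59).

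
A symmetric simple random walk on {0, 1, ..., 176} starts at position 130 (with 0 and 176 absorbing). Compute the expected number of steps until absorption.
E[τ | X_0 = 130] = 5980

Let v_k = E[τ | X_0 = k]. Boundary: v_0 = v_176 = 0. Recurrence: v_k = 1 + (v_{k-1} + v_{k+1})/2 for 1 ≤ k ≤ 175. The particular solution to v_k − (v_{k-1} + v_{k+1})/2 = 1 is v_k = −k^2. Adding homogeneous solution A + B k and matching boundaries gives v_k = k (176 − k). Substituting k = 130: v_130 = 130 · 46 = 5980.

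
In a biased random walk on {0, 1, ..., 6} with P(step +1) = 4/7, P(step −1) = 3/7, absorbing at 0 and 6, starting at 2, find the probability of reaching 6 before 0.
P(hit 6 before 0) = (1 − (3/4)^2) / (1 − (3/4)^6) = 256/481

Let u_k denote P(reach 6 before 0 | start at k). Boundary: u_0 = 0, u_6 = 1. Recurrence: u_k = 4/7·u_{k+1} + 3/7·u_{k-1} for 1 ≤ k ≤ 5. Try u_k = A + B·r^k with r = q/p = (3/7)/(4/7) = 3/4. Substitution satisfies the recurrence; boundary conditions give:
  u_k = (1 − r^k) / (1 − r^N) = (1 − (3/4)^2) / (1 − (3/4)^6) = 256/481.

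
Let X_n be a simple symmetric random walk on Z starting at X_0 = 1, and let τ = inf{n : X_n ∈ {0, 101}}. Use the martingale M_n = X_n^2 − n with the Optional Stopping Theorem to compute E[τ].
E[τ] = 100

M_n = X_n^2 − n is a martingale (since E[X_{n+1}^2 | F_n] = X_n^2 + 1). By OST (τ has finite mean in a bounded region), E[M_τ] = E[M_0] = X_0^2 − 0 = 1^2 = 1. Also E[M_τ] = E[X_τ^2] − E[τ]. The walk exits at 0 or 101, with P(hit 101 first) = 1/101, so E[X_τ^2] = 101^2 · 1/101 + 0 = 101. Thus E[τ] = E[X_τ^2] − E[M_τ] = 101 − 1 = 100 = 1(101 − 1) = 100.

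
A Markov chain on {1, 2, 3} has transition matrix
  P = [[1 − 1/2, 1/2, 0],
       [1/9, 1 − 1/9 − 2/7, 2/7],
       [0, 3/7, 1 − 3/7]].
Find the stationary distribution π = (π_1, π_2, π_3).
π = (2/17, 9/17, 6/17)

This is a birth-death chain on three states, which satisfies detailed balance: π_1 · P_{12} = π_2 · P_{21} and π_2 · P_{23} = π_3 · P_{32}.
From π_1 · 1/2 = π_2 · 1/9: π_2/π_1 = (1/2)/(1/9) = 9/2.
From π_2 · 2/7 = π_3 · 3/7: π_3/π_2 = (2/7)/(3/7) = 2/3.
Take π_1 proportional to 1; then unnormalized π = (1, 9/2, 3). Normalize by dividing by the sum 17/2:
  π = (2/17, 9/17, 6/17).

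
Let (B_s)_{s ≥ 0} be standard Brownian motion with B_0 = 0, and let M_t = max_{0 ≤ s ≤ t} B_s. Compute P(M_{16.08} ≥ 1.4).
P(M_{16.08} ≥ 1.4) = 2·P(B_{16.08} ≥ 1.4) = 2(1 − Φ(1.4/√16.08)) ≈ 0.7270

By the reflection principle for Brownian motion, P(M_t ≥ a) = 2 · P(B_t ≥ a) for a ≥ 0. Since B_t ~ N(0, t), P(B_t ≥ 1.4) = 1 − Φ(1.4/√t) = 1 − Φ(1.4/√16.08) = 1 − Φ(0.3491). So
  P(M_{16.08} ≥ 1.4) = 2(1 − Φ(0.3491)) ≈ 0.7270.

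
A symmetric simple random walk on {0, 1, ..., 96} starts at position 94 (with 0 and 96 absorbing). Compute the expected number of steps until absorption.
E[τ | X_0 = 94] = 188

Let v_k = E[τ | X_0 = k]. Boundary: v_0 = v_96 = 0. Recurrence: v_k = 1 + (v_{k-1} + v_{k+1})/2 for 1 ≤ k ≤ 95. The particular solution to v_k − (v_{k-1} + v_{k+1})/2 = 1 is v_k = −k^2. Adding homogeneous solution A + B k and matching boundaries gives v_k = k (96 − k). Substituting k = 94: v_94 = 94 · 2 = 188.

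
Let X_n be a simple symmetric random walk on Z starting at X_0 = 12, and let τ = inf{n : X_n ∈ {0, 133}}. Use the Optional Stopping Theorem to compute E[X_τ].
E[X_τ] = 12

X_n is a martingale and τ is a bounded-mean stopping time (indeed τ is finite a.s. with bounded expectation since the walk is in a bounded region). By the OST, E[X_τ] = E[X_0] = 12. Equivalently: E[X_τ] = 133 · P(hit 133 first) + 0 · P(hit 0 first) = 133 · (12/133) = 12.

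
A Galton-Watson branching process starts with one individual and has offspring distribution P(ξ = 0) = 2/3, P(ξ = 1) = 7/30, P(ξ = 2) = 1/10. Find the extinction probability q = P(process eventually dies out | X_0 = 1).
q = 1

Mean offspring μ = 0·2/3 + 1·7/30 + 2·1/10 = 13/30 ≤ 1. For μ ≤ 1 with offspring not concentrated at 1, the Galton-Watson process goes extinct almost surely, so q = 1.
(Algebraic check: The pgf is f(s) = 2/3 + 7/30·s + 1/10·s². The extinction probability q is the smallest fixed point of f in [0, 1]. Setting s = f(s):
  1/10·s² + (7/30 − 1)·s + 2/3 = 0
  1/10·s² − (2/3 + 1/10)·s + 2/3 = 0
which factors as (s − 1)·(1/10·s − 2/3) = 0, giving roots s = 1 and s = (2/3)/(1/10) = 20/3. Since 20/3 ≥ 1, the smallest root in [0, 1] is s = 1.)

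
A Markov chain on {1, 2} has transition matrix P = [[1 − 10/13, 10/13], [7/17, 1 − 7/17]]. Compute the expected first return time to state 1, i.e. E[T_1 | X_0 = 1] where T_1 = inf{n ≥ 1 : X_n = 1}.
E[T_1 | X_0 = 1] = 1/π_1 = 261/91

For an irreducible recurrent Markov chain with stationary distribution π, E[T_i | X_0 = i] = 1/π_i (Kac's formula). Here π_1 = (7/17)/(10/13 + 7/17) = (7/17)/(261/221) = 91/261, so E[T_1 | X_0 = 1] = 1/π_1 = (10/13 + 7/17)/(7/17) = (261/221)/(7/17) = 261/91.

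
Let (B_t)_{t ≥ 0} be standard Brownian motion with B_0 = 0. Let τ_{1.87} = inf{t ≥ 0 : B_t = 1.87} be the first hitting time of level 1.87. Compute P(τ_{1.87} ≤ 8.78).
P(τ_{1.87} ≤ 8.78) = 2(1 − Φ(1.87/√8.78)) = 2(1 − Φ(0.6311)) ≈ 0.5280

By the reflection principle for standard BM, P(τ_b ≤ t) = 2 · P(B_t ≥ b). Since B_t ~ N(0, t), P(B_t ≥ 1.87) = 1 − Φ(1.87/√t) = 1 − Φ(1.87/√8.78) = 1 − Φ(0.6311) ≈ 0.26399. Doubling: P(τ_{1.87} ≤ 8.78) ≈ 2 · 0.26399 = 0.52798 ≈ 0.5280.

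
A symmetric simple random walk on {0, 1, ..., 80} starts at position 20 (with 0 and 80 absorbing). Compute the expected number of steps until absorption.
E[τ | X_0 = 20] = 1200

Let v_k = E[τ | X_0 = k]. Boundary: v_0 = v_80 = 0. Recurrence: v_k = 1 + (v_{k-1} + v_{k+1})/2 for 1 ≤ k ≤ 79. The particular solution to v_k − (v_{k-1} + v_{k+1})/2 = 1 is v_k = −k^2. Adding homogeneous solution A + B k and matching boundaries gives v_k = k (80 − k). Substituting k = 20: v_20 = 20 · 60 = 1200.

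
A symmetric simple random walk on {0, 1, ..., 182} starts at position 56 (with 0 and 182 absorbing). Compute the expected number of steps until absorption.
E[τ | X_0 = 56] = 7056

Let v_k = E[τ | X_0 = k]. Boundary: v_0 = v_182 = 0. Recurrence: v_k = 1 + (v_{k-1} + v_{k+1})/2 for 1 ≤ k ≤ 181. The particular solution to v_k − (v_{k-1} + v_{k+1})/2 = 1 is v_k = −k^2. Adding homogeneous solution A + B k and matching boundaries gives v_k = k (182 − k). Substituting k = 56: v_56 = 56 · 126 = 7056.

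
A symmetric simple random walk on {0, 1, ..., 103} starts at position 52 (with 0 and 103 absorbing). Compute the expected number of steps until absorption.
E[τ | X_0 = 52] = 2652

Let v_k = E[τ | X_0 = k]. Boundary: v_0 = v_103 = 0. Recurrence: v_k = 1 + (v_{k-1} + v_{k+1})/2 for 1 ≤ k ≤ 102. The particular solution to v_k − (v_{k-1} + v_{k+1})/2 = 1 is v_k = −k^2. Adding homogeneous solution A + B k and matching boundaries gives v_k = k (103 − k). Substituting k = 52: v_52 = 52 · 51 = 2652.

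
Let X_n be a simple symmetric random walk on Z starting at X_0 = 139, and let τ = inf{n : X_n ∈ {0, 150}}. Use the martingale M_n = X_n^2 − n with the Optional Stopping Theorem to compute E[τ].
E[τ] = 1529

M_n = X_n^2 − n is a martingale (since E[X_{n+1}^2 | F_n] = X_n^2 + 1). By OST (τ has finite mean in a bounded region), E[M_τ] = E[M_0] = X_0^2 − 0 = 139^2 = 19321. Also E[M_τ] = E[X_τ^2] − E[τ]. The walk exits at 0 or 150, with P(hit 150 first) = 139/150, so E[X_τ^2] = 150^2 · 139/150 + 0 = 20850. Thus E[τ] = E[X_τ^2] − E[M_τ] = 20850 − 19321 = 1529 = 139(150 − 139) = 1529.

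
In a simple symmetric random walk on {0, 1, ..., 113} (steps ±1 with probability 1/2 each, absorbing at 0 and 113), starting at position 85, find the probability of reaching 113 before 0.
P(hit 113 before 0) = 85/113

Let u_k = P(hit 113 before 0 | start at k). Then u_0 = 0, u_113 = 1, and u_k = u_{k-1}/2 + u_{k+1}/2 for 1 ≤ k ≤ 112. This harmonic recurrence is solved by u_k = k/113, giving u_85 = 85/113.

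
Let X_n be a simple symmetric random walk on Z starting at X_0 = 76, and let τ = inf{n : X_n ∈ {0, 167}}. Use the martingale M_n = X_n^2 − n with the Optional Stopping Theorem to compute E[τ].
E[τ] = 6916

M_n = X_n^2 − n is a martingale (since E[X_{n+1}^2 | F_n] = X_n^2 + 1). By OST (τ has finite mean in a bounded region), E[M_τ] = E[M_0] = X_0^2 − 0 = 76^2 = 5776. Also E[M_τ] = E[X_τ^2] − E[τ]. The walk exits at 0 or 167, with P(hit 167 first) = 76/167, so E[X_τ^2] = 167^2 · 76/167 + 0 = 12692. Thus E[τ] = E[X_τ^2] − E[M_τ] = 12692 − 5776 = 6916 = 76(167 − 76) = 6916.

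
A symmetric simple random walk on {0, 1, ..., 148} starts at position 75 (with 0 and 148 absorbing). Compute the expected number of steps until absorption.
E[τ | X_0 = 75] = 5475

Let v_k = E[τ | X_0 = k]. Boundary: v_0 = v_148 = 0. Recurrence: v_k = 1 + (v_{k-1} + v_{k+1})/2 for 1 ≤ k ≤ 147. The particular solution to v_k − (v_{k-1} + v_{k+1})/2 = 1 is v_k = −k^2. Adding homogeneous solution A + B k and matching boundaries gives v_k = k (148 − k). Substituting k = 75: v_75 = 75 · 73 = 5475.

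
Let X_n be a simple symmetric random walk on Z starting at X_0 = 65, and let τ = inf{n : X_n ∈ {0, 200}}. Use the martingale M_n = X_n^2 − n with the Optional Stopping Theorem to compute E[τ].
E[τ] = 8775

M_n = X_n^2 − n is a martingale (since E[X_{n+1}^2 | F_n] = X_n^2 + 1). By OST (τ has finite mean in a bounded region), E[M_τ] = E[M_0] = X_0^2 − 0 = 65^2 = 4225. Also E[M_τ] = E[X_τ^2] − E[τ]. The walk exits at 0 or 200, with P(hit 200 first) = 65/200, so E[X_τ^2] = 200^2 · 65/200 + 0 = 13000. Thus E[τ] = E[X_τ^2] − E[M_τ] = 13000 − 4225 = 8775 = 65(200 − 65) = 8775.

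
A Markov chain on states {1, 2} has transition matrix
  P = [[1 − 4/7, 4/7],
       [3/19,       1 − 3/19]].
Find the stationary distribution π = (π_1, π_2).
π_1 = 21/97, π_2 = 76/97

Solve πP = π with π_1 + π_2 = 1. From πP = π: π_1 · (1 − 4/7) + π_2 · 3/19 = π_1 ⇒ π_2 · 3/19 = π_1 · 4/7 ⇒ π_2/π_1 = (4/7)/(3/19) = 76/21. Together with π_1 + π_2 = 1:
  π_1 = (3/19)/(4/7 + 3/19) = (3/19)/(97/133) = 21/97,
  π_2 = (4/7)/(4/7 + 3/19) = (4/7)/(97/133) = 76/97.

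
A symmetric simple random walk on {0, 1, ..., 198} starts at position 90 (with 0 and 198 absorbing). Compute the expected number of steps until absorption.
E[τ | X_0 = 90] = 9720

Let v_k = E[τ | X_0 = k]. Boundary: v_0 = v_198 = 0. Recurrence: v_k = 1 + (v_{k-1} + v_{k+1})/2 for 1 ≤ k ≤ 197. The particular solution to v_k − (v_{k-1} + v_{k+1})/2 = 1 is v_k = −k^2. Adding homogeneous solution A + B k and matching boundaries gives v_k = k (198 − k). Substituting k = 90: v_90 = 90 · 108 = 9720.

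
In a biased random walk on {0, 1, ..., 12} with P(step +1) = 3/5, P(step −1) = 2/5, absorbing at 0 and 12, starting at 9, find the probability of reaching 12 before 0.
P(hit 12 before 0) = (1 − (2/3)^9) / (1 − (2/3)^12) = 27243/27755

Let u_k denote P(reach 12 before 0 | start at k). Boundary: u_0 = 0, u_12 = 1. Recurrence: u_k = 3/5·u_{k+1} + 2/5·u_{k-1} for 1 ≤ k ≤ 11. Try u_k = A + B·r^k with r = q/p = (2/5)/(3/5) = 2/3. Substitution satisfies the recurrence; boundary conditions give:
  u_k = (1 − r^k) / (1 − r^N) = (1 − (2/3)^9) / (1 − (2/3)^12) = 27243/27755.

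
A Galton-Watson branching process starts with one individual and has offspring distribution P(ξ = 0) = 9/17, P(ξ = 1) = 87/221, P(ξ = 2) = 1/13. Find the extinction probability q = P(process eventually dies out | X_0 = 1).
q = 1

Mean offspring μ = 0·9/17 + 1·87/221 + 2·1/13 = 121/221 ≤ 1. For μ ≤ 1 with offspring not concentrated at 1, the Galton-Watson process goes extinct almost surely, so q = 1.
(Algebraic check: The pgf is f(s) = 9/17 + 87/221·s + 1/13·s². The extinction probability q is the smallest fixed point of f in [0, 1]. Setting s = f(s):
  1/13·s² + (87/221 − 1)·s + 9/17 = 0
  1/13·s² − (9/17 + 1/13)·s + 9/17 = 0
which factors as (s − 1)·(1/13·s − 9/17) = 0, giving roots s = 1 and s = (9/17)/(1/13) = 117/17. Since 117/17 ≥ 1, the smallest root in [0, 1] is s = 1.)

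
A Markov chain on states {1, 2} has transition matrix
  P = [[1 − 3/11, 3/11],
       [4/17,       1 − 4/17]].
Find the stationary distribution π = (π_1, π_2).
π_1 = 44/95, π_2 = 51/95

Solve πP = π with π_1 + π_2 = 1. From πP = π: π_1 · (1 − 3/11) + π_2 · 4/17 = π_1 ⇒ π_2 · 4/17 = π_1 · 3/11 ⇒ π_2/π_1 = (3/11)/(4/17) = 51/44. Together with π_1 + π_2 = 1:
  π_1 = (4/17)/(3/11 + 4/17) = (4/17)/(95/187) = 44/95,
  π_2 = (3/11)/(3/11 + 4/17) = (3/11)/(95/187) = 51/95.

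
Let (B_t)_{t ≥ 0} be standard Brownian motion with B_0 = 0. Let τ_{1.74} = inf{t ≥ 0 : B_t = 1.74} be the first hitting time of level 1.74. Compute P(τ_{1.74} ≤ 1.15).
P(τ_{1.74} ≤ 1.15) = 2(1 − Φ(1.74/√1.15)) = 2(1 − Φ(1.6226)) ≈ 0.1047

By the reflection principle for standard BM, P(τ_b ≤ t) = 2 · P(B_t ≥ b). Since B_t ~ N(0, t), P(B_t ≥ 1.74) = 1 − Φ(1.74/√t) = 1 − Φ(1.74/√1.15) = 1 − Φ(1.6226) ≈ 0.05234. Doubling: P(τ_{1.74} ≤ 1.15) ≈ 2 · 0.05234 = 0.10468 ≈ 0.1047.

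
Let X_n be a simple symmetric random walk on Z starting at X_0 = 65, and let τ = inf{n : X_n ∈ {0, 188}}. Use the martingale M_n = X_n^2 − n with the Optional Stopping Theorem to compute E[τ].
E[τ] = 7995

M_n = X_n^2 − n is a martingale (since E[X_{n+1}^2 | F_n] = X_n^2 + 1). By OST (τ has finite mean in a bounded region), E[M_τ] = E[M_0] = X_0^2 − 0 = 65^2 = 4225. Also E[M_τ] = E[X_τ^2] − E[τ]. The walk exits at 0 or 188, with P(hit 188 first) = 65/188, so E[X_τ^2] = 188^2 · 65/188 + 0 = 12220. Thus E[τ] = E[X_τ^2] − E[M_τ] = 12220 − 4225 = 7995 = 65(188 − 65) = 7995.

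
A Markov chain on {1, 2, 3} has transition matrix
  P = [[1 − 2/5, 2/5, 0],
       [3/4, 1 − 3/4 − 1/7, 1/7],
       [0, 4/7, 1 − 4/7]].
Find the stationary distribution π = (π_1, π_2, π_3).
π = (3/5, 8/25, 2/25)

This is a birth-death chain on three states, which satisfies detailed balance: π_1 · P_{12} = π_2 · P_{21} and π_2 · P_{23} = π_3 · P_{32}.
From π_1 · 2/5 = π_2 · 3/4: π_2/π_1 = (2/5)/(3/4) = 8/15.
From π_2 · 1/7 = π_3 · 4/7: π_3/π_2 = (1/7)/(4/7) = 1/4.
Take π_1 proportional to 1; then unnormalized π = (1, 8/15, 2/15). Normalize by dividing by the sum 5/3:
  π = (3/5, 8/25, 2/25).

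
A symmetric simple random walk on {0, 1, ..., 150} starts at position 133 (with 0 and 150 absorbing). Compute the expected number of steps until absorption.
E[τ | X_0 = 133] = 2261

Let v_k = E[τ | X_0 = k]. Boundary: v_0 = v_150 = 0. Recurrence: v_k = 1 + (v_{k-1} + v_{k+1})/2 for 1 ≤ k ≤ 149. The particular solution to v_k − (v_{k-1} + v_{k+1})/2 = 1 is v_k = −k^2. Adding homogeneous solution A + B k and matching boundaries gives v_k = k (150 − k). Substituting k = 133: v_133 = 133 · 17 = 2261.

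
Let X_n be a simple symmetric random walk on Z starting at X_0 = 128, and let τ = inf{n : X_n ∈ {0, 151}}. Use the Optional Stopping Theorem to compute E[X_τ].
E[X_τ] = 128

X_n is a martingale and τ is a bounded-mean stopping time (indeed τ is finite a.s. with bounded expectation since the walk is in a bounded region). By the OST, E[X_τ] = E[X_0] = 128. Equivalently: E[X_τ] = 151 · P(hit 151 first) + 0 · P(hit 0 first) = 151 · (128/151) = 128.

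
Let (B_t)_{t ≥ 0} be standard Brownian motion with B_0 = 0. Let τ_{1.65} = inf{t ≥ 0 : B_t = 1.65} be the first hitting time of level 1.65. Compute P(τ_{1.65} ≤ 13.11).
P(τ_{1.65} ≤ 13.11) = 2(1 − Φ(1.65/√13.11)) = 2(1 − Φ(0.4557)) ≈ 0.6486

By the reflection principle for standard BM, P(τ_b ≤ t) = 2 · P(B_t ≥ b). Since B_t ~ N(0, t), P(B_t ≥ 1.65) = 1 − Φ(1.65/√t) = 1 − Φ(1.65/√13.11) = 1 − Φ(0.4557) ≈ 0.32430. Doubling: P(τ_{1.65} ≤ 13.11) ≈ 2 · 0.32430 = 0.64860 ≈ 0.6486.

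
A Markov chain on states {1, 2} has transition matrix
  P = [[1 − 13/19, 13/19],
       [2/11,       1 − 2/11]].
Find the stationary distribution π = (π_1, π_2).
π_1 = 38/181, π_2 = 143/181

Solve πP = π with π_1 + π_2 = 1. From πP = π: π_1 · (1 − 13/19) + π_2 · 2/11 = π_1 ⇒ π_2 · 2/11 = π_1 · 13/19 ⇒ π_2/π_1 = (13/19)/(2/11) = 143/38. Together with π_1 + π_2 = 1:
  π_1 = (2/11)/(13/19 + 2/11) = (2/11)/(181/209) = 38/181,
  π_2 = (13/19)/(13/19 + 2/11) = (13/19)/(181/209) = 143/181.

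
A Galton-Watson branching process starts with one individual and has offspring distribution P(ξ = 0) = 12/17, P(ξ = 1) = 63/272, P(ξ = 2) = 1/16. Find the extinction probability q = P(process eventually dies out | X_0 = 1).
q = 1

Mean offspring μ = 0·12/17 + 1·63/272 + 2·1/16 = 97/272 ≤ 1. For μ ≤ 1 with offspring not concentrated at 1, the Galton-Watson process goes extinct almost surely, so q = 1.
(Algebraic check: The pgf is f(s) = 12/17 + 63/272·s + 1/16·s². The extinction probability q is the smallest fixed point of f in [0, 1]. Setting s = f(s):
  1/16·s² + (63/272 − 1)·s + 12/17 = 0
  1/16·s² − (12/17 + 1/16)·s + 12/17 = 0
which factors as (s − 1)·(1/16·s − 12/17) = 0, giving roots s = 1 and s = (12/17)/(1/16) = 192/17. Since 192/17 ≥ 1, the smallest root in [0, 1] is s = 1.)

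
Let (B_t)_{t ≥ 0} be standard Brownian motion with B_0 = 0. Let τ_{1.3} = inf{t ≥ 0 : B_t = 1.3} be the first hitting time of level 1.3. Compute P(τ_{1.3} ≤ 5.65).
P(τ_{1.3} ≤ 5.65) = 2(1 − Φ(1.3/√5.65)) = 2(1 − Φ(0.5469)) ≈ 0.5844

By the reflection principle for standard BM, P(τ_b ≤ t) = 2 · P(B_t ≥ b). Since B_t ~ N(0, t), P(B_t ≥ 1.3) = 1 − Φ(1.3/√t) = 1 − Φ(1.3/√5.65) = 1 − Φ(0.5469) ≈ 0.29222. Doubling: P(τ_{1.3} ≤ 5.65) ≈ 2 · 0.29222 = 0.58444 ≈ 0.5844.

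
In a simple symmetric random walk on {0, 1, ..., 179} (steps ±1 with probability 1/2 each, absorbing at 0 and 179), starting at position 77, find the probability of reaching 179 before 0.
P(hit 179 before 0) = 77/179

Let u_k = P(hit 179 before 0 | start at k). Then u_0 = 0, u_179 = 1, and u_k = u_{k-1}/2 + u_{k+1}/2 for 1 ≤ k ≤ 178. This harmonic recurrence is solved by u_k = k/179, giving u_77 = 77/179.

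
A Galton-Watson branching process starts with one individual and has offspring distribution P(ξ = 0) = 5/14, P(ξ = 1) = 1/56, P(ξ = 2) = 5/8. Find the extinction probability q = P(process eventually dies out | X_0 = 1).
q = 4/7

The pgf is f(s) = 5/14 + 1/56·s + 5/8·s². The extinction probability q is the smallest fixed point of f in [0, 1]. Setting s = f(s):
  5/8·s² + (1/56 − 1)·s + 5/14 = 0
  5/8·s² − (5/14 + 5/8)·s + 5/14 = 0
which factors as (s − 1)·(5/8·s − 5/14) = 0, giving roots s = 1 and s = (5/14)/(5/8) = 4/7.
Mean offspring μ = 1/56 + 2·5/8 = 71/56 > 1 (supercritical), so q < 1. The extinction probability is the smaller root: q = (5/14)/(5/8) = 4/7.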